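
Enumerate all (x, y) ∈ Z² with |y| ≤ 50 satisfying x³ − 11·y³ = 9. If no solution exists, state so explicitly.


The equation is x³ - 11y³ = 9. For fixed y, x³ = 11·y³ + 9, so a solution requires the RHS to be a perfect cube.
Strategy: iterate y from -50 to 50, compute RHS = 11·y³ + 9, and check whether it is a (positive or negative) perfect cube.
Check small values of y:
  y = 0: RHS = 9 is not a perfect cube.
  y = 1: RHS = 20 is not a perfect cube.
  y = -1: RHS = -2 is not a perfect cube.
  y = 2: RHS = 97 is not a perfect cube.
  y = -2: RHS = -79 is not a perfect cube.
  y = 3: RHS = 306 is not a perfect cube.
  y = -3: RHS = -288 is not a perfect cube.
Continuing the search up to |y| = 50 finds no solutions either.
No (x, y) in the scanned range satisfies the equation.

No integer solutions with |y| ≤ 50.


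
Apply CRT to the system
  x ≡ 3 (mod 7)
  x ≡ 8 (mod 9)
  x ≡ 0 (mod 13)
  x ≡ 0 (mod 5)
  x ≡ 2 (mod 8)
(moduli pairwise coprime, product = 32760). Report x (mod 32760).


Product of moduli M = 7 · 9 · 13 · 5 · 8 = 32760.
Merge one congruence at a time:
  Start: x ≡ 3 (mod 7).
  Combine with x ≡ 8 (mod 9); new modulus lcm = 63.
    Write x = 3 + 7·t and substitute into x ≡ 8 (mod 9): 7·t ≡ 8 − 3 = 5 (mod 9).
    The inverse of 7 mod 9 is 4 (since 7·4 = 28 = 3·9 + 1), so t ≡ 4·5 = 20 ≡ 2 (mod 9).
    Then x = 3 + 7·2 = 17, valid modulo lcm(7, 9) = 63: x ≡ 17 (mod 63).
  Combine with x ≡ 0 (mod 13); new modulus lcm = 819.
    Write x = 17 + 63·t and substitute into x ≡ 0 (mod 13): 63·t ≡ 0 − 17 = -17 (mod 13).
    Reduce coefficients mod 13: 11·t ≡ 9 (mod 13).
    The inverse of 11 mod 13 is 6 (since 11·6 = 66 = 5·13 + 1), so t ≡ 6·9 = 54 ≡ 2 (mod 13).
    Then x = 17 + 63·2 = 143, valid modulo lcm(63, 13) = 819: x ≡ 143 (mod 819).
  Combine with x ≡ 0 (mod 5); new modulus lcm = 4095.
    Write x = 143 + 819·t and substitute into x ≡ 0 (mod 5): 819·t ≡ 0 − 143 = -143 (mod 5).
    Reduce coefficients mod 5: 4·t ≡ 2 (mod 5).
    The inverse of 4 mod 5 is 4 (since 4·4 = 16 = 3·5 + 1), so t ≡ 4·2 = 8 ≡ 3 (mod 5).
    Then x = 143 + 819·3 = 2600, valid modulo lcm(819, 5) = 4095: x ≡ 2600 (mod 4095).
  Combine with x ≡ 2 (mod 8); new modulus lcm = 32760.
    Write x = 2600 + 4095·t and substitute into x ≡ 2 (mod 8): 4095·t ≡ 2 − 2600 = -2598 (mod 8).
    Reduce coefficients mod 8: 7·t ≡ 2 (mod 8).
    The inverse of 7 mod 8 is 7 (since 7·7 = 49 = 6·8 + 1), so t ≡ 7·2 = 14 ≡ 6 (mod 8).
    Then x = 2600 + 4095·6 = 27170, valid modulo lcm(4095, 8) = 32760: x ≡ 27170 (mod 32760).
Verify against each original: 27170 mod 7 = 3, 27170 mod 9 = 8, 27170 mod 13 = 0, 27170 mod 5 = 0, 27170 mod 8 = 2.

x ≡ 27170 (mod 32760).


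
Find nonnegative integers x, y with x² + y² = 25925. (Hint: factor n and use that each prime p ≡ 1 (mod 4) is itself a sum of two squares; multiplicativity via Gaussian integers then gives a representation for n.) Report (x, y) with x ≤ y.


Step 1: Factor n = 25925 = 5^2 · 17 · 61.
Step 2: Check the mod-4 condition on each prime factor: 5 ≡ 1 (mod 4), exponent 2; 17 ≡ 1 (mod 4), exponent 1; 61 ≡ 1 (mod 4), exponent 1.
All primes ≡ 3 (mod 4) appear to even exponent (or don't appear), so by the two-squares theorem n IS expressible as a sum of two squares.
Step 3: Build a representation. Group n = k² · m with k = 5 and m = 17 · 61 = 1037 (a product of primes ≡ 1 (mod 4)); a representation of m scales to one of n via (k·x)² + (k·y)² = k²(x² + y²). Each prime p ≡ 1 (mod 4) is itself a sum of two squares; find a² by testing p − a² for a perfect square:
  17: 17 − 1² = 16 = 4² ⇒ 17 = 1² + 4².
  61: 61 − 1² = 60, 61 − 2² = 57, 61 − 3² = 52, 61 − 4² = 45, 61 − 5² = 36 = 6² ⇒ 61 = 5² + 6².
  Combine using the Brahmagupta–Fibonacci identity (a² + b²)(c² + d²) = (ac − bd)² + (ad + bc)² = (ac + bd)² + (ad − bc)²:
  17 · 61 = 1037: from (1² + 4²)(5² + 6²), take (1·5 − 4·6, 1·6 + 4·5) = (5 − 24, 6 + 20) = (-19, 26); dropping signs (only squares matter) gives (19, 26); check 19² + 26² = 361 + 676 = 1037 ✓.
  Scale by k = 5: (5·19, 5·26) = (95, 130).
Step 4: Order so x ≤ y and verify: 95² + 130² = 9025 + 16900 = 25925 = n. ✓

n = 25925 = 95² + 130² (one valid representation with x ≤ y).


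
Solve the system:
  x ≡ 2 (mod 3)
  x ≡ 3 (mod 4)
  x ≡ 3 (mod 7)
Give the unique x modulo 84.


Moduli 3, 4, 7 are pairwise coprime; by CRT there is a unique solution modulo M = 3 · 4 · 7 = 84.
Solve pairwise, accumulating the modulus:
  Start with x ≡ 2 (mod 3).
  Combine with x ≡ 3 (mod 4): since gcd(3, 4) = 1, we get a unique residue mod 12.
    Write x = 2 + 3·t and substitute into x ≡ 3 (mod 4): 3·t ≡ 3 − 2 = 1 (mod 4).
    The inverse of 3 mod 4 is 3 (since 3·3 = 9 = 2·4 + 1), so t ≡ 3·1 = 3 ≡ 3 (mod 4).
    Then x = 2 + 3·3 = 11, valid modulo lcm(3, 4) = 12: x ≡ 11 (mod 12).
  Combine with x ≡ 3 (mod 7): since gcd(12, 7) = 1, we get a unique residue mod 84.
    Write x = 11 + 12·t and substitute into x ≡ 3 (mod 7): 12·t ≡ 3 − 11 = -8 (mod 7).
    Reduce coefficients mod 7: 5·t ≡ 6 (mod 7).
    The inverse of 5 mod 7 is 3 (since 5·3 = 15 = 2·7 + 1), so t ≡ 3·6 = 18 ≡ 4 (mod 7).
    Then x = 11 + 12·4 = 59, valid modulo lcm(12, 7) = 84: x ≡ 59 (mod 84).
Verify: 59 mod 3 = 2 ✓, 59 mod 4 = 3 ✓, 59 mod 7 = 3 ✓.

x ≡ 59 (mod 84).


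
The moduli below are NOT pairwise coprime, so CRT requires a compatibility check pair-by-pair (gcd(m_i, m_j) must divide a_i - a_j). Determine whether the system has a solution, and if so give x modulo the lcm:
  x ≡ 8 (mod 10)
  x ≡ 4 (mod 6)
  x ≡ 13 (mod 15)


Moduli 10, 6, 15 are not pairwise coprime, so CRT works modulo lcm(m_i) when all pairwise compatibility conditions hold.
Pairwise compatibility: gcd(m_i, m_j) must divide a_i - a_j for every pair.
Merge one congruence at a time:
  Start: x ≡ 8 (mod 10).
  Combine with x ≡ 4 (mod 6): gcd(10, 6) = 2; 4 - 8 = -4, which IS divisible by 2, so compatible.
    Write x = 8 + 10·t and substitute into x ≡ 4 (mod 6): 10·t ≡ 4 − 8 = -4 (mod 6).
    Divide the congruence (and modulus) by g = 2: 5·t ≡ -2 (mod 3).
    Reduce coefficients mod 3: 2·t ≡ 1 (mod 3).
    The inverse of 2 mod 3 is 2 (since 2·2 = 4 = 1·3 + 1), so t ≡ 2·1 = 2 ≡ 2 (mod 3).
    Then x = 8 + 10·2 = 28, valid modulo lcm(10, 6) = 30: x ≡ 28 (mod 30).
  Combine with x ≡ 13 (mod 15): gcd(30, 15) = 15; 13 - 28 = -15, which IS divisible by 15, so compatible.
    Write x = 28 + 30·t and substitute into x ≡ 13 (mod 15): 30·t ≡ 13 − 28 = -15 (mod 15).
    Divide the congruence (and modulus) by g = 15: 2·t ≡ -1 (mod 1).
    Modulo 1 every t works; take t = 0.
    Then x = 28 + 30·0 = 28, valid modulo lcm(30, 15) = 30: x ≡ 28 (mod 30).
Verify: 28 mod 10 = 8, 28 mod 6 = 4, 28 mod 15 = 13.

x ≡ 28 (mod 30).


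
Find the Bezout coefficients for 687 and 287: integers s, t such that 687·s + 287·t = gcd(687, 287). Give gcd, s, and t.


Euclidean algorithm on (687, 287) — divide until remainder is 0:
  687 = 2 · 287 + 113
  287 = 2 · 113 + 61
  113 = 1 · 61 + 52
  61 = 1 · 52 + 9
  52 = 5 · 9 + 7
  9 = 1 · 7 + 2
  7 = 3 · 2 + 1
  2 = 2 · 1 + 0
gcd(687, 287) = 1.
Track Bezout coefficients alongside the remainders: start with r₀ = 687 = a·1 + b·0 (s = 1, t = 0) and r₁ = 287 = a·0 + b·1 (s = 0, t = 1); each new remainder r_{k+1} = r_{k-1} − q_k·r_k inherits s_{k+1} = s_{k-1} − q_k·s_k, t_{k+1} = t_{k-1} − q_k·t_k, so r_k = a·s_k + b·t_k at every step:
  q = 2: r = 113, s = 1 − 2·0 = 1, t = 0 − 2·1 = -2  (check: 687·1 + 287·(-2) = 113)
  q = 2: r = 61, s = 0 − 2·1 = -2, t = 1 − 2·(-2) = 5  (check: 687·(-2) + 287·5 = 61)
  q = 1: r = 52, s = 1 − 1·(-2) = 3, t = -2 − 1·5 = -7  (check: 687·3 + 287·(-7) = 52)
  q = 1: r = 9, s = -2 − 1·3 = -5, t = 5 − 1·(-7) = 12  (check: 687·(-5) + 287·12 = 9)
  q = 5: r = 7, s = 3 − 5·(-5) = 28, t = -7 − 5·12 = -67  (check: 687·28 + 287·(-67) = 7)
  q = 1: r = 2, s = -5 − 1·28 = -33, t = 12 − 1·(-67) = 79  (check: 687·(-33) + 287·79 = 2)
  q = 3: r = 1, s = 28 − 3·(-33) = 127, t = -67 − 3·79 = -304  (check: 687·127 + 287·(-304) = 1)
The row with r = 1 (the gcd) gives the Bezout coefficients s = 127, t = -304.
Result: 687 · (127) + 287 · (-304) = 1.

gcd(687, 287) = 1; s = 127, t = -304 (check: 687·127 + 287·(-304) = 1).


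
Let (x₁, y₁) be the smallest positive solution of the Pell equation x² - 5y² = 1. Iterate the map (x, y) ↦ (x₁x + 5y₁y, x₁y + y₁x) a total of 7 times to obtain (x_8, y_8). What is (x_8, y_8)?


Step 1: Find the fundamental solution (x₁, y₁) of x² - 5y² = 1.
  Expand √5 as a continued fraction. a₀ = ⌊√5⌋ = 2; iterate m_{k+1} = d_k·a_k − m_k, d_{k+1} = (5 − m_{k+1}²)/d_k, a_{k+1} = ⌊(a₀ + m_{k+1})/d_{k+1}⌋ (starting m₀ = 0, d₀ = 1), with convergents p_k = a_k·p_{k-1} + p_{k-2}, q_k = a_k·q_{k-1} + q_{k-2} (p₋₁ = 1, q₋₁ = 0):
  k = 0: a₀ = 2; p₀/q₀ = 2/1; p₀² − 5·q₀² = 4 − 5 = -1.
  k = 1: m = 2, d = 1, a = ⌊(2 + 2)/1⌋ = 4; p/q = (4·2 + 1)/(4·1 + 0) = 9/4; p² − 5·q² = 81 − 80 = 1.
  The first convergent with p² − 5·q² = 1 gives the fundamental solution (x₁, y₁) = (9, 4).
Step 2: Apply the recurrence (x_{n+1}, y_{n+1}) = (x₁x_n + 5y₁y_n, x₁y_n + y₁x_n) repeatedly.
  From (x_1, y_1) = (9, 4): x_2 = 9·9 + 5·4·4 = 161; y_2 = 9·4 + 4·9 = 72.
  From (x_2, y_2) = (161, 72): x_3 = 9·161 + 5·4·72 = 2889; y_3 = 9·72 + 4·161 = 1292.
  From (x_3, y_3) = (2889, 1292): x_4 = 9·2889 + 5·4·1292 = 51841; y_4 = 9·1292 + 4·2889 = 23184.
  From (x_4, y_4) = (51841, 23184): x_5 = 9·51841 + 5·4·23184 = 930249; y_5 = 9·23184 + 4·51841 = 416020.
  From (x_5, y_5) = (930249, 416020): x_6 = 9·930249 + 5·4·416020 = 16692641; y_6 = 9·416020 + 4·930249 = 7465176.
  From (x_6, y_6) = (16692641, 7465176): x_7 = 9·16692641 + 5·4·7465176 = 299537289; y_7 = 9·7465176 + 4·16692641 = 133957148.
  From (x_7, y_7) = (299537289, 133957148): x_8 = 9·299537289 + 5·4·133957148 = 5374978561; y_8 = 9·133957148 + 4·299537289 = 2403763488.
Step 3: Verify x_8² - 5·y_8² = 28890394531209630721 - 28890394531209630720 = 1 (should be 1). ✓

(x_1, y_1) = (9, 4); (x_8, y_8) = (5374978561, 2403763488).


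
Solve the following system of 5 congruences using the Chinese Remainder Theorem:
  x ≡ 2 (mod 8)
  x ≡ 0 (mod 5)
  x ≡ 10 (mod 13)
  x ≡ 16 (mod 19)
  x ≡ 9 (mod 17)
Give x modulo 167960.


Product of moduli M = 8 · 5 · 13 · 19 · 17 = 167960.
Merge one congruence at a time:
  Start: x ≡ 2 (mod 8).
  Combine with x ≡ 0 (mod 5); new modulus lcm = 40.
    Write x = 2 + 8·t and substitute into x ≡ 0 (mod 5): 8·t ≡ 0 − 2 = -2 (mod 5).
    Reduce coefficients mod 5: 3·t ≡ 3 (mod 5).
    The inverse of 3 mod 5 is 2 (since 3·2 = 6 = 1·5 + 1), so t ≡ 2·3 = 6 ≡ 1 (mod 5).
    Then x = 2 + 8·1 = 10, valid modulo lcm(8, 5) = 40: x ≡ 10 (mod 40).
  Combine with x ≡ 10 (mod 13); new modulus lcm = 520.
    Write x = 10 + 40·t and substitute into x ≡ 10 (mod 13): 40·t ≡ 10 − 10 = 0 (mod 13).
    Reduce coefficients mod 13: 1·t ≡ 0 (mod 13).
    So t ≡ 0 (mod 13).
    Then x = 10 + 40·0 = 10, valid modulo lcm(40, 13) = 520: x ≡ 10 (mod 520).
  Combine with x ≡ 16 (mod 19); new modulus lcm = 9880.
    Write x = 10 + 520·t and substitute into x ≡ 16 (mod 19): 520·t ≡ 16 − 10 = 6 (mod 19).
    Reduce coefficients mod 19: 7·t ≡ 6 (mod 19).
    The inverse of 7 mod 19 is 11 (since 7·11 = 77 = 4·19 + 1), so t ≡ 11·6 = 66 ≡ 9 (mod 19).
    Then x = 10 + 520·9 = 4690, valid modulo lcm(520, 19) = 9880: x ≡ 4690 (mod 9880).
  Combine with x ≡ 9 (mod 17); new modulus lcm = 167960.
    Write x = 4690 + 9880·t and substitute into x ≡ 9 (mod 17): 9880·t ≡ 9 − 4690 = -4681 (mod 17).
    Reduce coefficients mod 17: 3·t ≡ 11 (mod 17).
    The inverse of 3 mod 17 is 6 (since 3·6 = 18 = 1·17 + 1), so t ≡ 6·11 = 66 ≡ 15 (mod 17).
    Then x = 4690 + 9880·15 = 152890, valid modulo lcm(9880, 17) = 167960: x ≡ 152890 (mod 167960).
Verify against each original: 152890 mod 8 = 2, 152890 mod 5 = 0, 152890 mod 13 = 10, 152890 mod 19 = 16, 152890 mod 17 = 9.

x ≡ 152890 (mod 167960).


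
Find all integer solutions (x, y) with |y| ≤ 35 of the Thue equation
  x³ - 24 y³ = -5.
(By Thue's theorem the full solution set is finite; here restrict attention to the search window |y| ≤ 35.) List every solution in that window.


The equation is x³ - 24y³ = -5. For fixed y, x³ = 24·y³ − 5, so a solution requires the RHS to be a perfect cube.
Strategy: iterate y from -35 to 35, compute RHS = 24·y³ − 5, and check whether it is a (positive or negative) perfect cube.
Check small values of y:
  y = 0: RHS = -5 is not a perfect cube.
  y = 1: RHS = 19 is not a perfect cube.
  y = -1: RHS = -29 is not a perfect cube.
  y = 2: RHS = 187 is not a perfect cube.
  y = -2: RHS = -197 is not a perfect cube.
  y = 3: RHS = 643 is not a perfect cube.
  y = -3: RHS = -653 is not a perfect cube.
Continuing the search up to |y| = 35 finds no solutions either.
No (x, y) in the scanned range satisfies the equation.

No integer solutions with |y| ≤ 35.


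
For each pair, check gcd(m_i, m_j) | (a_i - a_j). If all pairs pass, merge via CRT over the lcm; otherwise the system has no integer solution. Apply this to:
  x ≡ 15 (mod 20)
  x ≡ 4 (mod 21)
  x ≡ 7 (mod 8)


Moduli 20, 21, 8 are not pairwise coprime, so CRT works modulo lcm(m_i) when all pairwise compatibility conditions hold.
Pairwise compatibility: gcd(m_i, m_j) must divide a_i - a_j for every pair.
Merge one congruence at a time:
  Start: x ≡ 15 (mod 20).
  Combine with x ≡ 4 (mod 21): gcd(20, 21) = 1; 4 - 15 = -11, which IS divisible by 1, so compatible.
    Write x = 15 + 20·t and substitute into x ≡ 4 (mod 21): 20·t ≡ 4 − 15 = -11 (mod 21).
    Reduce coefficients mod 21: 20·t ≡ 10 (mod 21).
    The inverse of 20 mod 21 is 20 (since 20·20 = 400 = 19·21 + 1), so t ≡ 20·10 = 200 ≡ 11 (mod 21).
    Then x = 15 + 20·11 = 235, valid modulo lcm(20, 21) = 420: x ≡ 235 (mod 420).
  Combine with x ≡ 7 (mod 8): gcd(420, 8) = 4; 7 - 235 = -228, which IS divisible by 4, so compatible.
    Write x = 235 + 420·t and substitute into x ≡ 7 (mod 8): 420·t ≡ 7 − 235 = -228 (mod 8).
    Divide the congruence (and modulus) by g = 4: 105·t ≡ -57 (mod 2).
    Reduce coefficients mod 2: 1·t ≡ 1 (mod 2).
    So t ≡ 1 (mod 2).
    Then x = 235 + 420·1 = 655, valid modulo lcm(420, 8) = 840: x ≡ 655 (mod 840).
Verify: 655 mod 20 = 15, 655 mod 21 = 4, 655 mod 8 = 7.

x ≡ 655 (mod 840).


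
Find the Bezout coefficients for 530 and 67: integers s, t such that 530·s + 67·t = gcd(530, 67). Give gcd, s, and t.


Euclidean algorithm on (530, 67) — divide until remainder is 0:
  530 = 7 · 67 + 61
  67 = 1 · 61 + 6
  61 = 10 · 6 + 1
  6 = 6 · 1 + 0
gcd(530, 67) = 1.
Track Bezout coefficients alongside the remainders: start with r₀ = 530 = a·1 + b·0 (s = 1, t = 0) and r₁ = 67 = a·0 + b·1 (s = 0, t = 1); each new remainder r_{k+1} = r_{k-1} − q_k·r_k inherits s_{k+1} = s_{k-1} − q_k·s_k, t_{k+1} = t_{k-1} − q_k·t_k, so r_k = a·s_k + b·t_k at every step:
  q = 7: r = 61, s = 1 − 7·0 = 1, t = 0 − 7·1 = -7  (check: 530·1 + 67·(-7) = 61)
  q = 1: r = 6, s = 0 − 1·1 = -1, t = 1 − 1·(-7) = 8  (check: 530·(-1) + 67·8 = 6)
  q = 10: r = 1, s = 1 − 10·(-1) = 11, t = -7 − 10·8 = -87  (check: 530·11 + 67·(-87) = 1)
The row with r = 1 (the gcd) gives the Bezout coefficients s = 11, t = -87.
Result: 530 · (11) + 67 · (-87) = 1.

gcd(530, 67) = 1; s = 11, t = -87 (check: 530·11 + 67·(-87) = 1).


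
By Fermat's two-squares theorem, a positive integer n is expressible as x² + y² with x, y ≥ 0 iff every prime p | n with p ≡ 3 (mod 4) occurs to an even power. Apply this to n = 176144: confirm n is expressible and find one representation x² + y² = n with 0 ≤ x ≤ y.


Step 1: Factor n = 176144 = 2^4 · 101 · 109.
Step 2: Check the mod-4 condition on each prime factor: 2 = 2 (special); 101 ≡ 1 (mod 4), exponent 1; 109 ≡ 1 (mod 4), exponent 1.
All primes ≡ 3 (mod 4) appear to even exponent (or don't appear), so by the two-squares theorem n IS expressible as a sum of two squares.
Step 3: Build a representation. Group n = k² · m with k = 4 and m = 101 · 109 = 11009 (a product of primes ≡ 1 (mod 4)); a representation of m scales to one of n via (k·x)² + (k·y)² = k²(x² + y²). Each prime p ≡ 1 (mod 4) is itself a sum of two squares; find a² by testing p − a² for a perfect square:
  101: 101 − 1² = 100 = 10² ⇒ 101 = 1² + 10².
  109: 109 − 1² = 108, 109 − 2² = 105, 109 − 3² = 100 = 10² ⇒ 109 = 3² + 10².
  Combine using the Brahmagupta–Fibonacci identity (a² + b²)(c² + d²) = (ac − bd)² + (ad + bc)² = (ac + bd)² + (ad − bc)²:
  101 · 109 = 11009: from (1² + 10²)(3² + 10²), take (1·3 − 10·10, 1·10 + 10·3) = (3 − 100, 10 + 30) = (-97, 40); dropping signs (only squares matter) gives (97, 40); check 97² + 40² = 9409 + 1600 = 11009 ✓.
  Scale by k = 4: (4·97, 4·40) = (388, 160).
Step 4: Order so x ≤ y and verify: 160² + 388² = 25600 + 150544 = 176144 = n. ✓

n = 176144 = 160² + 388² (one valid representation with x ≤ y).


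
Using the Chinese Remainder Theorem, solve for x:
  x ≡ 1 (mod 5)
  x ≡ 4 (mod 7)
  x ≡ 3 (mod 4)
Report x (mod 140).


Moduli 5, 7, 4 are pairwise coprime; by CRT there is a unique solution modulo M = 5 · 7 · 4 = 140.
Solve pairwise, accumulating the modulus:
  Start with x ≡ 1 (mod 5).
  Combine with x ≡ 4 (mod 7): since gcd(5, 7) = 1, we get a unique residue mod 35.
    Write x = 1 + 5·t and substitute into x ≡ 4 (mod 7): 5·t ≡ 4 − 1 = 3 (mod 7).
    The inverse of 5 mod 7 is 3 (since 5·3 = 15 = 2·7 + 1), so t ≡ 3·3 = 9 ≡ 2 (mod 7).
    Then x = 1 + 5·2 = 11, valid modulo lcm(5, 7) = 35: x ≡ 11 (mod 35).
  Combine with x ≡ 3 (mod 4): since gcd(35, 4) = 1, we get a unique residue mod 140.
    Write x = 11 + 35·t and substitute into x ≡ 3 (mod 4): 35·t ≡ 3 − 11 = -8 (mod 4).
    Reduce coefficients mod 4: 3·t ≡ 0 (mod 4).
    The inverse of 3 mod 4 is 3 (since 3·3 = 9 = 2·4 + 1), so t ≡ 3·0 = 0 ≡ 0 (mod 4).
    Then x = 11 + 35·0 = 11, valid modulo lcm(35, 4) = 140: x ≡ 11 (mod 140).
Verify: 11 mod 5 = 1 ✓, 11 mod 7 = 4 ✓, 11 mod 4 = 3 ✓.

x ≡ 11 (mod 140).


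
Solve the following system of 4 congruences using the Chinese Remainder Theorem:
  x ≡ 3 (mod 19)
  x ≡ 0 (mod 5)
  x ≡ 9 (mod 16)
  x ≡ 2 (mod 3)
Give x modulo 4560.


Product of moduli M = 19 · 5 · 16 · 3 = 4560.
Merge one congruence at a time:
  Start: x ≡ 3 (mod 19).
  Combine with x ≡ 0 (mod 5); new modulus lcm = 95.
    Write x = 3 + 19·t and substitute into x ≡ 0 (mod 5): 19·t ≡ 0 − 3 = -3 (mod 5).
    Reduce coefficients mod 5: 4·t ≡ 2 (mod 5).
    The inverse of 4 mod 5 is 4 (since 4·4 = 16 = 3·5 + 1), so t ≡ 4·2 = 8 ≡ 3 (mod 5).
    Then x = 3 + 19·3 = 60, valid modulo lcm(19, 5) = 95: x ≡ 60 (mod 95).
  Combine with x ≡ 9 (mod 16); new modulus lcm = 1520.
    Write x = 60 + 95·t and substitute into x ≡ 9 (mod 16): 95·t ≡ 9 − 60 = -51 (mod 16).
    Reduce coefficients mod 16: 15·t ≡ 13 (mod 16).
    The inverse of 15 mod 16 is 15 (since 15·15 = 225 = 14·16 + 1), so t ≡ 15·13 = 195 ≡ 3 (mod 16).
    Then x = 60 + 95·3 = 345, valid modulo lcm(95, 16) = 1520: x ≡ 345 (mod 1520).
  Combine with x ≡ 2 (mod 3); new modulus lcm = 4560.
    Write x = 345 + 1520·t and substitute into x ≡ 2 (mod 3): 1520·t ≡ 2 − 345 = -343 (mod 3).
    Reduce coefficients mod 3: 2·t ≡ 2 (mod 3).
    The inverse of 2 mod 3 is 2 (since 2·2 = 4 = 1·3 + 1), so t ≡ 2·2 = 4 ≡ 1 (mod 3).
    Then x = 345 + 1520·1 = 1865, valid modulo lcm(1520, 3) = 4560: x ≡ 1865 (mod 4560).
Verify against each original: 1865 mod 19 = 3, 1865 mod 5 = 0, 1865 mod 16 = 9, 1865 mod 3 = 2.

x ≡ 1865 (mod 4560).


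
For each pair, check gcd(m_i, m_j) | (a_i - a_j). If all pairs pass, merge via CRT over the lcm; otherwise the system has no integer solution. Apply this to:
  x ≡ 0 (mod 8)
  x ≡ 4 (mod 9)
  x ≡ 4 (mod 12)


Moduli 8, 9, 12 are not pairwise coprime, so CRT works modulo lcm(m_i) when all pairwise compatibility conditions hold.
Pairwise compatibility: gcd(m_i, m_j) must divide a_i - a_j for every pair.
Merge one congruence at a time:
  Start: x ≡ 0 (mod 8).
  Combine with x ≡ 4 (mod 9): gcd(8, 9) = 1; 4 - 0 = 4, which IS divisible by 1, so compatible.
    Write x = 0 + 8·t and substitute into x ≡ 4 (mod 9): 8·t ≡ 4 − 0 = 4 (mod 9).
    The inverse of 8 mod 9 is 8 (since 8·8 = 64 = 7·9 + 1), so t ≡ 8·4 = 32 ≡ 5 (mod 9).
    Then x = 0 + 8·5 = 40, valid modulo lcm(8, 9) = 72: x ≡ 40 (mod 72).
  Combine with x ≡ 4 (mod 12): gcd(72, 12) = 12; 4 - 40 = -36, which IS divisible by 12, so compatible.
    Write x = 40 + 72·t and substitute into x ≡ 4 (mod 12): 72·t ≡ 4 − 40 = -36 (mod 12).
    Divide the congruence (and modulus) by g = 12: 6·t ≡ -3 (mod 1).
    Modulo 1 every t works; take t = 0.
    Then x = 40 + 72·0 = 40, valid modulo lcm(72, 12) = 72: x ≡ 40 (mod 72).
Verify: 40 mod 8 = 0, 40 mod 9 = 4, 40 mod 12 = 4.

x ≡ 40 (mod 72).


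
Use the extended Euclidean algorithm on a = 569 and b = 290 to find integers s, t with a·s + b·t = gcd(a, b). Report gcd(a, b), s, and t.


Euclidean algorithm on (569, 290) — divide until remainder is 0:
  569 = 1 · 290 + 279
  290 = 1 · 279 + 11
  279 = 25 · 11 + 4
  11 = 2 · 4 + 3
  4 = 1 · 3 + 1
  3 = 3 · 1 + 0
gcd(569, 290) = 1.
Track Bezout coefficients alongside the remainders: start with r₀ = 569 = a·1 + b·0 (s = 1, t = 0) and r₁ = 290 = a·0 + b·1 (s = 0, t = 1); each new remainder r_{k+1} = r_{k-1} − q_k·r_k inherits s_{k+1} = s_{k-1} − q_k·s_k, t_{k+1} = t_{k-1} − q_k·t_k, so r_k = a·s_k + b·t_k at every step:
  q = 1: r = 279, s = 1 − 1·0 = 1, t = 0 − 1·1 = -1  (check: 569·1 + 290·(-1) = 279)
  q = 1: r = 11, s = 0 − 1·1 = -1, t = 1 − 1·(-1) = 2  (check: 569·(-1) + 290·2 = 11)
  q = 25: r = 4, s = 1 − 25·(-1) = 26, t = -1 − 25·2 = -51  (check: 569·26 + 290·(-51) = 4)
  q = 2: r = 3, s = -1 − 2·26 = -53, t = 2 − 2·(-51) = 104  (check: 569·(-53) + 290·104 = 3)
  q = 1: r = 1, s = 26 − 1·(-53) = 79, t = -51 − 1·104 = -155  (check: 569·79 + 290·(-155) = 1)
The row with r = 1 (the gcd) gives the Bezout coefficients s = 79, t = -155.
Result: 569 · (79) + 290 · (-155) = 1.

gcd(569, 290) = 1; s = 79, t = -155 (check: 569·79 + 290·(-155) = 1).


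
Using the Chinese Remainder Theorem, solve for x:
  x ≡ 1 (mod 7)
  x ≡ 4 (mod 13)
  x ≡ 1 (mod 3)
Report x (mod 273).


Moduli 7, 13, 3 are pairwise coprime; by CRT there is a unique solution modulo M = 7 · 13 · 3 = 273.
Solve pairwise, accumulating the modulus:
  Start with x ≡ 1 (mod 7).
  Combine with x ≡ 4 (mod 13): since gcd(7, 13) = 1, we get a unique residue mod 91.
    Write x = 1 + 7·t and substitute into x ≡ 4 (mod 13): 7·t ≡ 4 − 1 = 3 (mod 13).
    The inverse of 7 mod 13 is 2 (since 7·2 = 14 = 1·13 + 1), so t ≡ 2·3 = 6 ≡ 6 (mod 13).
    Then x = 1 + 7·6 = 43, valid modulo lcm(7, 13) = 91: x ≡ 43 (mod 91).
  Combine with x ≡ 1 (mod 3): since gcd(91, 3) = 1, we get a unique residue mod 273.
    Write x = 43 + 91·t and substitute into x ≡ 1 (mod 3): 91·t ≡ 1 − 43 = -42 (mod 3).
    Reduce coefficients mod 3: 1·t ≡ 0 (mod 3).
    So t ≡ 0 (mod 3).
    Then x = 43 + 91·0 = 43, valid modulo lcm(91, 3) = 273: x ≡ 43 (mod 273).
Verify: 43 mod 7 = 1 ✓, 43 mod 13 = 4 ✓, 43 mod 3 = 1 ✓.

x ≡ 43 (mod 273).


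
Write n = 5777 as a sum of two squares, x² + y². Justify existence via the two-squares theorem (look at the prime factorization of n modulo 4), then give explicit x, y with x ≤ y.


Step 1: Factor n = 5777 = 53 · 109.
Step 2: Check the mod-4 condition on each prime factor: 53 ≡ 1 (mod 4), exponent 1; 109 ≡ 1 (mod 4), exponent 1.
All primes ≡ 3 (mod 4) appear to even exponent (or don't appear), so by the two-squares theorem n IS expressible as a sum of two squares.
Step 3: Build a representation. Here n = 53 · 109 is a product of primes ≡ 1 (mod 4). Each prime p ≡ 1 (mod 4) is itself a sum of two squares; find a² by testing p − a² for a perfect square:
  53: 53 − 1² = 52, 53 − 2² = 49 = 7² ⇒ 53 = 2² + 7².
  109: 109 − 1² = 108, 109 − 2² = 105, 109 − 3² = 100 = 10² ⇒ 109 = 3² + 10².
  Combine using the Brahmagupta–Fibonacci identity (a² + b²)(c² + d²) = (ac − bd)² + (ad + bc)² = (ac + bd)² + (ad − bc)²:
  53 · 109 = 5777: from (2² + 7²)(3² + 10²), take (2·3 − 7·10, 2·10 + 7·3) = (6 − 70, 20 + 21) = (-64, 41); dropping signs (only squares matter) gives (64, 41); check 64² + 41² = 4096 + 1681 = 5777 ✓.
Step 4: Order so x ≤ y and verify: 41² + 64² = 1681 + 4096 = 5777 = n. ✓

n = 5777 = 41² + 64² (one valid representation with x ≤ y).


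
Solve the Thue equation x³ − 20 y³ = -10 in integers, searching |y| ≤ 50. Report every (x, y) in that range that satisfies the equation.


The equation is x³ - 20y³ = -10. For fixed y, x³ = 20·y³ − 10, so a solution requires the RHS to be a perfect cube.
Strategy: iterate y from -50 to 50, compute RHS = 20·y³ − 10, and check whether it is a (positive or negative) perfect cube.
Check small values of y:
  y = 0: RHS = -10 is not a perfect cube.
  y = 1: RHS = 10 is not a perfect cube.
  y = -1: RHS = -30 is not a perfect cube.
  y = 2: RHS = 150 is not a perfect cube.
  y = -2: RHS = -170 is not a perfect cube.
  y = 3: RHS = 530 is not a perfect cube.
  y = -3: RHS = -550 is not a perfect cube.
Continuing the search up to |y| = 50 finds no solutions either.
No (x, y) in the scanned range satisfies the equation.

No integer solutions with |y| ≤ 50.


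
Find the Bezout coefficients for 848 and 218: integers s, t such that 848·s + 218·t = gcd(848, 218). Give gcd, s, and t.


Euclidean algorithm on (848, 218) — divide until remainder is 0:
  848 = 3 · 218 + 194
  218 = 1 · 194 + 24
  194 = 8 · 24 + 2
  24 = 12 · 2 + 0
gcd(848, 218) = 2.
Track Bezout coefficients alongside the remainders: start with r₀ = 848 = a·1 + b·0 (s = 1, t = 0) and r₁ = 218 = a·0 + b·1 (s = 0, t = 1); each new remainder r_{k+1} = r_{k-1} − q_k·r_k inherits s_{k+1} = s_{k-1} − q_k·s_k, t_{k+1} = t_{k-1} − q_k·t_k, so r_k = a·s_k + b·t_k at every step:
  q = 3: r = 194, s = 1 − 3·0 = 1, t = 0 − 3·1 = -3  (check: 848·1 + 218·(-3) = 194)
  q = 1: r = 24, s = 0 − 1·1 = -1, t = 1 − 1·(-3) = 4  (check: 848·(-1) + 218·4 = 24)
  q = 8: r = 2, s = 1 − 8·(-1) = 9, t = -3 − 8·4 = -35  (check: 848·9 + 218·(-35) = 2)
The row with r = 2 (the gcd) gives the Bezout coefficients s = 9, t = -35.
Result: 848 · (9) + 218 · (-35) = 2.

gcd(848, 218) = 2; s = 9, t = -35 (check: 848·9 + 218·(-35) = 2).


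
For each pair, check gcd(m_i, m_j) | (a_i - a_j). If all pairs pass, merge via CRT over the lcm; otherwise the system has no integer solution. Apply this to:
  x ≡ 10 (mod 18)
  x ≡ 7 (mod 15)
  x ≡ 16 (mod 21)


Moduli 18, 15, 21 are not pairwise coprime, so CRT works modulo lcm(m_i) when all pairwise compatibility conditions hold.
Pairwise compatibility: gcd(m_i, m_j) must divide a_i - a_j for every pair.
Merge one congruence at a time:
  Start: x ≡ 10 (mod 18).
  Combine with x ≡ 7 (mod 15): gcd(18, 15) = 3; 7 - 10 = -3, which IS divisible by 3, so compatible.
    Write x = 10 + 18·t and substitute into x ≡ 7 (mod 15): 18·t ≡ 7 − 10 = -3 (mod 15).
    Divide the congruence (and modulus) by g = 3: 6·t ≡ -1 (mod 5).
    Reduce coefficients mod 5: 1·t ≡ 4 (mod 5).
    So t ≡ 4 (mod 5).
    Then x = 10 + 18·4 = 82, valid modulo lcm(18, 15) = 90: x ≡ 82 (mod 90).
  Combine with x ≡ 16 (mod 21): gcd(90, 21) = 3; 16 - 82 = -66, which IS divisible by 3, so compatible.
    Write x = 82 + 90·t and substitute into x ≡ 16 (mod 21): 90·t ≡ 16 − 82 = -66 (mod 21).
    Divide the congruence (and modulus) by g = 3: 30·t ≡ -22 (mod 7).
    Reduce coefficients mod 7: 2·t ≡ 6 (mod 7).
    The inverse of 2 mod 7 is 4 (since 2·4 = 8 = 1·7 + 1), so t ≡ 4·6 = 24 ≡ 3 (mod 7).
    Then x = 82 + 90·3 = 352, valid modulo lcm(90, 21) = 630: x ≡ 352 (mod 630).
Verify: 352 mod 18 = 10, 352 mod 15 = 7, 352 mod 21 = 16.

x ≡ 352 (mod 630).


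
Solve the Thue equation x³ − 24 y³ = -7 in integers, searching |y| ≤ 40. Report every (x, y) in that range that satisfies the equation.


The equation is x³ - 24y³ = -7. For fixed y, x³ = 24·y³ − 7, so a solution requires the RHS to be a perfect cube.
Strategy: iterate y from -40 to 40, compute RHS = 24·y³ − 7, and check whether it is a (positive or negative) perfect cube.
Check small values of y:
  y = 0: RHS = -7 is not a perfect cube.
  y = 1: RHS = 17 is not a perfect cube.
  y = -1: RHS = -31 is not a perfect cube.
  y = 2: RHS = 185 is not a perfect cube.
  y = -2: RHS = -199 is not a perfect cube.
  y = 3: RHS = 641 is not a perfect cube.
  y = -3: RHS = -655 is not a perfect cube.
Continuing the search up to |y| = 40 finds no solutions either.
No (x, y) in the scanned range satisfies the equation.

No integer solutions with |y| ≤ 40.


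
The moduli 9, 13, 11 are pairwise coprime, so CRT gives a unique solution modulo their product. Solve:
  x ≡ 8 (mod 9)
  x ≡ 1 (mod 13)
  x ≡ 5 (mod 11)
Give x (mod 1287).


Moduli 9, 13, 11 are pairwise coprime; by CRT there is a unique solution modulo M = 9 · 13 · 11 = 1287.
Solve pairwise, accumulating the modulus:
  Start with x ≡ 8 (mod 9).
  Combine with x ≡ 1 (mod 13): since gcd(9, 13) = 1, we get a unique residue mod 117.
    Write x = 8 + 9·t and substitute into x ≡ 1 (mod 13): 9·t ≡ 1 − 8 = -7 (mod 13).
    Reduce coefficients mod 13: 9·t ≡ 6 (mod 13).
    The inverse of 9 mod 13 is 3 (since 9·3 = 27 = 2·13 + 1), so t ≡ 3·6 = 18 ≡ 5 (mod 13).
    Then x = 8 + 9·5 = 53, valid modulo lcm(9, 13) = 117: x ≡ 53 (mod 117).
  Combine with x ≡ 5 (mod 11): since gcd(117, 11) = 1, we get a unique residue mod 1287.
    Write x = 53 + 117·t and substitute into x ≡ 5 (mod 11): 117·t ≡ 5 − 53 = -48 (mod 11).
    Reduce coefficients mod 11: 7·t ≡ 7 (mod 11).
    The inverse of 7 mod 11 is 8 (since 7·8 = 56 = 5·11 + 1), so t ≡ 8·7 = 56 ≡ 1 (mod 11).
    Then x = 53 + 117·1 = 170, valid modulo lcm(117, 11) = 1287: x ≡ 170 (mod 1287).
Verify: 170 mod 9 = 8 ✓, 170 mod 13 = 1 ✓, 170 mod 11 = 5 ✓.

x ≡ 170 (mod 1287).


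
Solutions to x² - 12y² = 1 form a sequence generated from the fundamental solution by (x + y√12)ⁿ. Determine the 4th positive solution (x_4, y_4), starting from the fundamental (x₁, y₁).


Step 1: Find the fundamental solution (x₁, y₁) of x² - 12y² = 1.
  Expand √12 as a continued fraction. a₀ = ⌊√12⌋ = 3; iterate m_{k+1} = d_k·a_k − m_k, d_{k+1} = (12 − m_{k+1}²)/d_k, a_{k+1} = ⌊(a₀ + m_{k+1})/d_{k+1}⌋ (starting m₀ = 0, d₀ = 1), with convergents p_k = a_k·p_{k-1} + p_{k-2}, q_k = a_k·q_{k-1} + q_{k-2} (p₋₁ = 1, q₋₁ = 0):
  k = 0: a₀ = 3; p₀/q₀ = 3/1; p₀² − 12·q₀² = 9 − 12 = -3.
  k = 1: m = 3, d = 3, a = ⌊(3 + 3)/3⌋ = 2; p/q = (2·3 + 1)/(2·1 + 0) = 7/2; p² − 12·q² = 49 − 48 = 1.
  The first convergent with p² − 12·q² = 1 gives the fundamental solution (x₁, y₁) = (7, 2).
Step 2: Apply the recurrence (x_{n+1}, y_{n+1}) = (x₁x_n + 12y₁y_n, x₁y_n + y₁x_n) repeatedly.
  From (x_1, y_1) = (7, 2): x_2 = 7·7 + 12·2·2 = 97; y_2 = 7·2 + 2·7 = 28.
  From (x_2, y_2) = (97, 28): x_3 = 7·97 + 12·2·28 = 1351; y_3 = 7·28 + 2·97 = 390.
  From (x_3, y_3) = (1351, 390): x_4 = 7·1351 + 12·2·390 = 18817; y_4 = 7·390 + 2·1351 = 5432.
Step 3: Verify x_4² - 12·y_4² = 354079489 - 354079488 = 1 (should be 1). ✓

(x_1, y_1) = (7, 2); (x_4, y_4) = (18817, 5432).


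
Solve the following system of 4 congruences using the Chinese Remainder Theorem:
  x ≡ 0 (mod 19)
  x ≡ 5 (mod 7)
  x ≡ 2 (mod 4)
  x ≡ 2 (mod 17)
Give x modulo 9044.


Product of moduli M = 19 · 7 · 4 · 17 = 9044.
Merge one congruence at a time:
  Start: x ≡ 0 (mod 19).
  Combine with x ≡ 5 (mod 7); new modulus lcm = 133.
    Write x = 0 + 19·t and substitute into x ≡ 5 (mod 7): 19·t ≡ 5 − 0 = 5 (mod 7).
    Reduce coefficients mod 7: 5·t ≡ 5 (mod 7).
    The inverse of 5 mod 7 is 3 (since 5·3 = 15 = 2·7 + 1), so t ≡ 3·5 = 15 ≡ 1 (mod 7).
    Then x = 0 + 19·1 = 19, valid modulo lcm(19, 7) = 133: x ≡ 19 (mod 133).
  Combine with x ≡ 2 (mod 4); new modulus lcm = 532.
    Write x = 19 + 133·t and substitute into x ≡ 2 (mod 4): 133·t ≡ 2 − 19 = -17 (mod 4).
    Reduce coefficients mod 4: 1·t ≡ 3 (mod 4).
    So t ≡ 3 (mod 4).
    Then x = 19 + 133·3 = 418, valid modulo lcm(133, 4) = 532: x ≡ 418 (mod 532).
  Combine with x ≡ 2 (mod 17); new modulus lcm = 9044.
    Write x = 418 + 532·t and substitute into x ≡ 2 (mod 17): 532·t ≡ 2 − 418 = -416 (mod 17).
    Reduce coefficients mod 17: 5·t ≡ 9 (mod 17).
    The inverse of 5 mod 17 is 7 (since 5·7 = 35 = 2·17 + 1), so t ≡ 7·9 = 63 ≡ 12 (mod 17).
    Then x = 418 + 532·12 = 6802, valid modulo lcm(532, 17) = 9044: x ≡ 6802 (mod 9044).
Verify against each original: 6802 mod 19 = 0, 6802 mod 7 = 5, 6802 mod 4 = 2, 6802 mod 17 = 2.

x ≡ 6802 (mod 9044).


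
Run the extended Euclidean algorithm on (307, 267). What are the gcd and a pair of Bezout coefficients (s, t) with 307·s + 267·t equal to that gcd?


Euclidean algorithm on (307, 267) — divide until remainder is 0:
  307 = 1 · 267 + 40
  267 = 6 · 40 + 27
  40 = 1 · 27 + 13
  27 = 2 · 13 + 1
  13 = 13 · 1 + 0
gcd(307, 267) = 1.
Track Bezout coefficients alongside the remainders: start with r₀ = 307 = a·1 + b·0 (s = 1, t = 0) and r₁ = 267 = a·0 + b·1 (s = 0, t = 1); each new remainder r_{k+1} = r_{k-1} − q_k·r_k inherits s_{k+1} = s_{k-1} − q_k·s_k, t_{k+1} = t_{k-1} − q_k·t_k, so r_k = a·s_k + b·t_k at every step:
  q = 1: r = 40, s = 1 − 1·0 = 1, t = 0 − 1·1 = -1  (check: 307·1 + 267·(-1) = 40)
  q = 6: r = 27, s = 0 − 6·1 = -6, t = 1 − 6·(-1) = 7  (check: 307·(-6) + 267·7 = 27)
  q = 1: r = 13, s = 1 − 1·(-6) = 7, t = -1 − 1·7 = -8  (check: 307·7 + 267·(-8) = 13)
  q = 2: r = 1, s = -6 − 2·7 = -20, t = 7 − 2·(-8) = 23  (check: 307·(-20) + 267·23 = 1)
The row with r = 1 (the gcd) gives the Bezout coefficients s = -20, t = 23.
Result: 307 · (-20) + 267 · (23) = 1.

gcd(307, 267) = 1; s = -20, t = 23 (check: 307·(-20) + 267·23 = 1).


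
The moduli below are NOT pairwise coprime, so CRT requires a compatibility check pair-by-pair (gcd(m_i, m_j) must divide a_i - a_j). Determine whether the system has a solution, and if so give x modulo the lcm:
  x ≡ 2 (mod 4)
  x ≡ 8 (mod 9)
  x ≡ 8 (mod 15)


Moduli 4, 9, 15 are not pairwise coprime, so CRT works modulo lcm(m_i) when all pairwise compatibility conditions hold.
Pairwise compatibility: gcd(m_i, m_j) must divide a_i - a_j for every pair.
Merge one congruence at a time:
  Start: x ≡ 2 (mod 4).
  Combine with x ≡ 8 (mod 9): gcd(4, 9) = 1; 8 - 2 = 6, which IS divisible by 1, so compatible.
    Write x = 2 + 4·t and substitute into x ≡ 8 (mod 9): 4·t ≡ 8 − 2 = 6 (mod 9).
    The inverse of 4 mod 9 is 7 (since 4·7 = 28 = 3·9 + 1), so t ≡ 7·6 = 42 ≡ 6 (mod 9).
    Then x = 2 + 4·6 = 26, valid modulo lcm(4, 9) = 36: x ≡ 26 (mod 36).
  Combine with x ≡ 8 (mod 15): gcd(36, 15) = 3; 8 - 26 = -18, which IS divisible by 3, so compatible.
    Write x = 26 + 36·t and substitute into x ≡ 8 (mod 15): 36·t ≡ 8 − 26 = -18 (mod 15).
    Divide the congruence (and modulus) by g = 3: 12·t ≡ -6 (mod 5).
    Reduce coefficients mod 5: 2·t ≡ 4 (mod 5).
    The inverse of 2 mod 5 is 3 (since 2·3 = 6 = 1·5 + 1), so t ≡ 3·4 = 12 ≡ 2 (mod 5).
    Then x = 26 + 36·2 = 98, valid modulo lcm(36, 15) = 180: x ≡ 98 (mod 180).
Verify: 98 mod 4 = 2, 98 mod 9 = 8, 98 mod 15 = 8.

x ≡ 98 (mod 180).


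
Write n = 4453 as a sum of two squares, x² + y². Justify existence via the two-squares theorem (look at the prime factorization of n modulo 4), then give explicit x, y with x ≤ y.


Step 1: Factor n = 4453 = 61 · 73.
Step 2: Check the mod-4 condition on each prime factor: 61 ≡ 1 (mod 4), exponent 1; 73 ≡ 1 (mod 4), exponent 1.
All primes ≡ 3 (mod 4) appear to even exponent (or don't appear), so by the two-squares theorem n IS expressible as a sum of two squares.
Step 3: Build a representation. Here n = 61 · 73 is a product of primes ≡ 1 (mod 4). Each prime p ≡ 1 (mod 4) is itself a sum of two squares; find a² by testing p − a² for a perfect square:
  61: 61 − 1² = 60, 61 − 2² = 57, 61 − 3² = 52, 61 − 4² = 45, 61 − 5² = 36 = 6² ⇒ 61 = 5² + 6².
  73: 73 − 1² = 72, 73 − 2² = 69, 73 − 3² = 64 = 8² ⇒ 73 = 3² + 8².
  Combine using the Brahmagupta–Fibonacci identity (a² + b²)(c² + d²) = (ac − bd)² + (ad + bc)² = (ac + bd)² + (ad − bc)²:
  61 · 73 = 4453: from (5² + 6²)(3² + 8²), take (5·3 − 6·8, 5·8 + 6·3) = (15 − 48, 40 + 18) = (-33, 58); dropping signs (only squares matter) gives (33, 58); check 33² + 58² = 1089 + 3364 = 4453 ✓.
Step 4: Order so x ≤ y and verify: 33² + 58² = 1089 + 3364 = 4453 = n. ✓

n = 4453 = 33² + 58² (one valid representation with x ≤ y).


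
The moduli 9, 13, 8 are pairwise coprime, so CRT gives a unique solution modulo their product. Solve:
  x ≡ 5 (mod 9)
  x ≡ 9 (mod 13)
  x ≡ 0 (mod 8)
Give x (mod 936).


Moduli 9, 13, 8 are pairwise coprime; by CRT there is a unique solution modulo M = 9 · 13 · 8 = 936.
Solve pairwise, accumulating the modulus:
  Start with x ≡ 5 (mod 9).
  Combine with x ≡ 9 (mod 13): since gcd(9, 13) = 1, we get a unique residue mod 117.
    Write x = 5 + 9·t and substitute into x ≡ 9 (mod 13): 9·t ≡ 9 − 5 = 4 (mod 13).
    The inverse of 9 mod 13 is 3 (since 9·3 = 27 = 2·13 + 1), so t ≡ 3·4 = 12 ≡ 12 (mod 13).
    Then x = 5 + 9·12 = 113, valid modulo lcm(9, 13) = 117: x ≡ 113 (mod 117).
  Combine with x ≡ 0 (mod 8): since gcd(117, 8) = 1, we get a unique residue mod 936.
    Write x = 113 + 117·t and substitute into x ≡ 0 (mod 8): 117·t ≡ 0 − 113 = -113 (mod 8).
    Reduce coefficients mod 8: 5·t ≡ 7 (mod 8).
    The inverse of 5 mod 8 is 5 (since 5·5 = 25 = 3·8 + 1), so t ≡ 5·7 = 35 ≡ 3 (mod 8).
    Then x = 113 + 117·3 = 464, valid modulo lcm(117, 8) = 936: x ≡ 464 (mod 936).
Verify: 464 mod 9 = 5 ✓, 464 mod 13 = 9 ✓, 464 mod 8 = 0 ✓.

x ≡ 464 (mod 936).


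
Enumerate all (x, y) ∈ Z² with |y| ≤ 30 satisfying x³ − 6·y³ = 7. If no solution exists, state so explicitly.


The equation is x³ - 6y³ = 7. For fixed y, x³ = 6·y³ + 7, so a solution requires the RHS to be a perfect cube.
Strategy: iterate y from -30 to 30, compute RHS = 6·y³ + 7, and check whether it is a (positive or negative) perfect cube.
Check small values of y:
  y = 0: RHS = 7 is not a perfect cube.
  y = 1: RHS = 13 is not a perfect cube.
  y = -1: RHS = 1 = (1)³ ⇒ x = 1 works.
  y = 2: RHS = 55 is not a perfect cube.
  y = -2: RHS = -41 is not a perfect cube.
  y = 3: RHS = 169 is not a perfect cube.
  y = -3: RHS = -155 is not a perfect cube.
Continuing the search up to |y| = 30 finds no further solutions beyond those listed.
Collected solutions: (1, -1).

Solutions (with |y| ≤ 30): (1, -1).


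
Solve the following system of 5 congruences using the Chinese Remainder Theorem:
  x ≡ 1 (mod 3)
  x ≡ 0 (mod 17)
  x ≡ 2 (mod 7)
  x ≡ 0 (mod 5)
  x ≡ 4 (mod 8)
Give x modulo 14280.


Product of moduli M = 3 · 17 · 7 · 5 · 8 = 14280.
Merge one congruence at a time:
  Start: x ≡ 1 (mod 3).
  Combine with x ≡ 0 (mod 17); new modulus lcm = 51.
    Write x = 1 + 3·t and substitute into x ≡ 0 (mod 17): 3·t ≡ 0 − 1 = -1 (mod 17).
    Reduce coefficients mod 17: 3·t ≡ 16 (mod 17).
    The inverse of 3 mod 17 is 6 (since 3·6 = 18 = 1·17 + 1), so t ≡ 6·16 = 96 ≡ 11 (mod 17).
    Then x = 1 + 3·11 = 34, valid modulo lcm(3, 17) = 51: x ≡ 34 (mod 51).
  Combine with x ≡ 2 (mod 7); new modulus lcm = 357.
    Write x = 34 + 51·t and substitute into x ≡ 2 (mod 7): 51·t ≡ 2 − 34 = -32 (mod 7).
    Reduce coefficients mod 7: 2·t ≡ 3 (mod 7).
    The inverse of 2 mod 7 is 4 (since 2·4 = 8 = 1·7 + 1), so t ≡ 4·3 = 12 ≡ 5 (mod 7).
    Then x = 34 + 51·5 = 289, valid modulo lcm(51, 7) = 357: x ≡ 289 (mod 357).
  Combine with x ≡ 0 (mod 5); new modulus lcm = 1785.
    Write x = 289 + 357·t and substitute into x ≡ 0 (mod 5): 357·t ≡ 0 − 289 = -289 (mod 5).
    Reduce coefficients mod 5: 2·t ≡ 1 (mod 5).
    The inverse of 2 mod 5 is 3 (since 2·3 = 6 = 1·5 + 1), so t ≡ 3·1 = 3 ≡ 3 (mod 5).
    Then x = 289 + 357·3 = 1360, valid modulo lcm(357, 5) = 1785: x ≡ 1360 (mod 1785).
  Combine with x ≡ 4 (mod 8); new modulus lcm = 14280.
    Write x = 1360 + 1785·t and substitute into x ≡ 4 (mod 8): 1785·t ≡ 4 − 1360 = -1356 (mod 8).
    Reduce coefficients mod 8: 1·t ≡ 4 (mod 8).
    So t ≡ 4 (mod 8).
    Then x = 1360 + 1785·4 = 8500, valid modulo lcm(1785, 8) = 14280: x ≡ 8500 (mod 14280).
Verify against each original: 8500 mod 3 = 1, 8500 mod 17 = 0, 8500 mod 7 = 2, 8500 mod 5 = 0, 8500 mod 8 = 4.

x ≡ 8500 (mod 14280).
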